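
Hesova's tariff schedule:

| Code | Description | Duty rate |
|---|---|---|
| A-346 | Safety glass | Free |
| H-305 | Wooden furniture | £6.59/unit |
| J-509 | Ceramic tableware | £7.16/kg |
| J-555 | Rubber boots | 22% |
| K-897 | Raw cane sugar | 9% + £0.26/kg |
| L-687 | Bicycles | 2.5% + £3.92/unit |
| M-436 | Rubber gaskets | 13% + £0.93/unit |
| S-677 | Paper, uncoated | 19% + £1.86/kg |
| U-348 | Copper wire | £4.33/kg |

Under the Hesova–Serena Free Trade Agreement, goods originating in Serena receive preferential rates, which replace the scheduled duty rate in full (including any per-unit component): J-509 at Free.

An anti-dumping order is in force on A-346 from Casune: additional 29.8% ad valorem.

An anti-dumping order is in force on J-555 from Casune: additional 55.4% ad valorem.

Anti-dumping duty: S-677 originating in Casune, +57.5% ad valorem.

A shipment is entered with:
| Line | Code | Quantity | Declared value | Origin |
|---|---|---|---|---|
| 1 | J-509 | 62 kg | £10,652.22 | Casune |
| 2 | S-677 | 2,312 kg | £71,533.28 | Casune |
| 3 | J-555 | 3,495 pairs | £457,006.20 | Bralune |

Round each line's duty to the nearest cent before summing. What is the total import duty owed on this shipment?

Line 1 (J-509, Casune, 62 kg, £10,652.22):
Base rate for J-509 is £7.16/kg.
J-509 has an FTA preferential rate, but origin Casune is not Serena; base rate stands.
Duty = 62 × £7.16 = £443.92.
Line 2 (S-677, Casune, 2,312 kg, £71,533.28):
Base rate for S-677 is 19% + £1.86/kg.
Additional duty on S-677 from Casune: +57.5%. Applied ad valorem rate: 19% + 57.5% = 76.5%.
Duty = £71,533.28 × 76.5% + 2,312 × £1.86 = £59,023.28.
Line 3 (J-555, Bralune, 3,495 pairs, £457,006.20):
Base rate for J-555 is 22%.
The additional-duty order on J-555 targets Casune, not Bralune; it does not apply.
Duty = £457,006.20 × 22% = £100,541.36.
Total = £443.92 + £59,023.28 + £100,541.36 = £160,008.56.

£160,008.56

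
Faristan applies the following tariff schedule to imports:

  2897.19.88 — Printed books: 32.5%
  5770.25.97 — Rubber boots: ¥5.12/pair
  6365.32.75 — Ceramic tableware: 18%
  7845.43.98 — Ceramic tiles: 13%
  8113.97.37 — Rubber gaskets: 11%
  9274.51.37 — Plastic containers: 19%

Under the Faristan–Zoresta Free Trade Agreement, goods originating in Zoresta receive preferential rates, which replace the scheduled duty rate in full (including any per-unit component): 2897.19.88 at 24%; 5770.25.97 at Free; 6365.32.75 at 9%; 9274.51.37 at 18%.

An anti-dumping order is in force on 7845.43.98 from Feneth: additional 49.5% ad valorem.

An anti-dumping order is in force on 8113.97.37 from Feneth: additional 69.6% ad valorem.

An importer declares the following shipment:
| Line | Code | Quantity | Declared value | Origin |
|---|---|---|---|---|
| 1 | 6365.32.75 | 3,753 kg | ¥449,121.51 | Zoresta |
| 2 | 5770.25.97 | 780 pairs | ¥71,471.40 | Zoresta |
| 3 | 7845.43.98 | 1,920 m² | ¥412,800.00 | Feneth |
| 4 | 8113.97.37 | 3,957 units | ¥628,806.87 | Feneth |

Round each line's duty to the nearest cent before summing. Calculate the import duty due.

Line 1 (6365.32.75, Zoresta, 3,753 kg, ¥449,121.51):
Base rate for 6365.32.75 is 18%.
Origin Zoresta qualifies under the Faristan–Zoresta agreement and 6365.32.75 is covered: preferential rate 9% applies instead.
Duty = ¥449,121.51 × 9% = ¥40,420.94.
Line 2 (5770.25.97, Zoresta, 780 pairs, ¥71,471.40):
Base rate for 5770.25.97 is ¥5.12/pair.
Origin Zoresta qualifies under the Faristan–Zoresta agreement and 5770.25.97 is covered: preferential rate Free applies instead.
Duty = ¥71,471.40 × 0% = ¥0.00.
Line 3 (7845.43.98, Feneth, 1,920 m², ¥412,800.00):
Base rate for 7845.43.98 is 13%.
Additional duty on 7845.43.98 from Feneth: +49.5%. Applied ad valorem rate: 13% + 49.5% = 62.5%.
Duty = ¥412,800.00 × 62.5% = ¥258,000.00.
Line 4 (8113.97.37, Feneth, 3,957 units, ¥628,806.87):
Base rate for 8113.97.37 is 11%.
Additional duty on 8113.97.37 from Feneth: +69.6%. Applied ad valorem rate: 11% + 69.6% = 80.6%.
Duty = ¥628,806.87 × 80.6% = ¥506,818.34.
Total = ¥40,420.94 + ¥0.00 + ¥258,000.00 + ¥506,818.34 = ¥805,239.28.

¥805,239.28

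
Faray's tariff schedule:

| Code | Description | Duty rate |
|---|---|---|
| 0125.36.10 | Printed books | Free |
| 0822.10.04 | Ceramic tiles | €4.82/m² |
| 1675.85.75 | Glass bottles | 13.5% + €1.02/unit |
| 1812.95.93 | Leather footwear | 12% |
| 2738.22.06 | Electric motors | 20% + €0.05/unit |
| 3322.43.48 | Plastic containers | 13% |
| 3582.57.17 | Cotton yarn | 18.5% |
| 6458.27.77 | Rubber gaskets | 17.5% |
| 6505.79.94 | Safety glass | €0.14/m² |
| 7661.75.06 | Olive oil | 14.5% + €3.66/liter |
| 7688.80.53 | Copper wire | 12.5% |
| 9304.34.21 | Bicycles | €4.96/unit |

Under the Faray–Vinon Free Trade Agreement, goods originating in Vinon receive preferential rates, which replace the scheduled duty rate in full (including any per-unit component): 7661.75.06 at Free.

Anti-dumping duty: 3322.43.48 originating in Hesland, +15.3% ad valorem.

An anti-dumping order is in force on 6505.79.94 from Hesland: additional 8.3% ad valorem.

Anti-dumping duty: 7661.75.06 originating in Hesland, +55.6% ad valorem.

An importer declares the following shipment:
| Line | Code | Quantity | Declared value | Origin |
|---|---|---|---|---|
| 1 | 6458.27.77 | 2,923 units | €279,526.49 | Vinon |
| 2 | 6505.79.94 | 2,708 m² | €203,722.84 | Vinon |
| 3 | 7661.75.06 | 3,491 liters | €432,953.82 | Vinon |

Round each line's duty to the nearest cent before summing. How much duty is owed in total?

€49,296.26

Line 1 (6458.27.77, Vinon, 2,923 units, €279,526.49):
Base rate for 6458.27.77 is 17.5%.
Origin Vinon is the FTA partner but 6458.27.77 is not on the preference list; base rate stands.
Duty = €279,526.49 × 17.5% = €48,917.14.
Line 2 (6505.79.94, Vinon, 2,708 m², €203,722.84):
Base rate for 6505.79.94 is €0.14/m².
Origin Vinon is the FTA partner but 6505.79.94 is not on the preference list; base rate stands.
The additional-duty order on 6505.79.94 targets Hesland, not Vinon; it does not apply.
Duty = 2,708 × €0.14 = €379.12.
Line 3 (7661.75.06, Vinon, 3,491 liters, €432,953.82):
Base rate for 7661.75.06 is 14.5% + €3.66/liter.
Origin Vinon qualifies under the Faray–Vinon agreement and 7661.75.06 is covered: preferential rate Free applies instead.
The additional-duty order on 7661.75.06 targets Hesland, not Vinon; it does not apply.
Duty = €432,953.82 × 0% = €0.00.
Total = €48,917.14 + €379.12 + €0.00 = €49,296.26.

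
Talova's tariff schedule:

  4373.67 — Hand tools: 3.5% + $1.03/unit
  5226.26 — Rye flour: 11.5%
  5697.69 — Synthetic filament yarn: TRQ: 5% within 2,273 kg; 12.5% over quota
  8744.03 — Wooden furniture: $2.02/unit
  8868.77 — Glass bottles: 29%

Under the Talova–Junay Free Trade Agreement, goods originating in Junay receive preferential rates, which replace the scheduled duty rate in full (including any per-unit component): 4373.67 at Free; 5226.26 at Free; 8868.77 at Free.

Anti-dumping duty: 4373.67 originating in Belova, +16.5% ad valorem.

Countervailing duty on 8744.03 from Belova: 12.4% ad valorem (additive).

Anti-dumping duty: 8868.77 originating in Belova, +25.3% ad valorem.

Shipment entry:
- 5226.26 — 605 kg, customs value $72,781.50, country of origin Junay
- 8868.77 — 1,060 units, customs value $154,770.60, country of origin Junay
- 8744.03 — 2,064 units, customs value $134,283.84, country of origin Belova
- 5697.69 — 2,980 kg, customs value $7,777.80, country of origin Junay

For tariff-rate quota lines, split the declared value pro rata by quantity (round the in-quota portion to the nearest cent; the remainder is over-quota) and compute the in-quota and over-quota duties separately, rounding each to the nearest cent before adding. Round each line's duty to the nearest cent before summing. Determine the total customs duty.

$21,347.77

Line 1 (5226.26, Junay, 605 kg, $72,781.50):
Base rate for 5226.26 is 11.5%.
Origin Junay qualifies under the Talova–Junay agreement and 5226.26 is covered: preferential rate Free applies instead.
Duty = $72,781.50 × 0% = $0.00.
Line 2 (8868.77, Junay, 1,060 units, $154,770.60):
Base rate for 8868.77 is 29%.
Origin Junay qualifies under the Talova–Junay agreement and 8868.77 is covered: preferential rate Free applies instead.
The additional-duty order on 8868.77 targets Belova, not Junay; it does not apply.
Duty = $154,770.60 × 0% = $0.00.
Line 3 (8744.03, Belova, 2,064 units, $134,283.84):
Base rate for 8744.03 is $2.02/unit.
Additional duty on 8744.03 from Belova: +12.4% ad valorem. Applied ad valorem rate = 12.4%.
Duty = $134,283.84 × 12.4% + 2,064 × $2.02 = $20,820.48.
Line 4 (5697.69, Junay, 2,980 kg, $7,777.80):
Code 5697.69 is under a tariff-rate quota (threshold 2,273 kg). In-quota: 2,273 kg at 5%; over-quota: 707 kg at 12.5%.
Pro-rata value split: in-quota = $7,777.80 × 2,273/2,980 = $5,932.53; over-quota = $7,777.80 − $5,932.53 = $1,845.27.
In-quota duty = $5,932.53 × 5% = $296.63. Over-quota duty = $1,845.27 × 12.5% = $230.66.
Line duty = $296.63 + $230.66 = $527.29.
Total = $0.00 + $0.00 + $20,820.48 + $527.29 = $21,347.77.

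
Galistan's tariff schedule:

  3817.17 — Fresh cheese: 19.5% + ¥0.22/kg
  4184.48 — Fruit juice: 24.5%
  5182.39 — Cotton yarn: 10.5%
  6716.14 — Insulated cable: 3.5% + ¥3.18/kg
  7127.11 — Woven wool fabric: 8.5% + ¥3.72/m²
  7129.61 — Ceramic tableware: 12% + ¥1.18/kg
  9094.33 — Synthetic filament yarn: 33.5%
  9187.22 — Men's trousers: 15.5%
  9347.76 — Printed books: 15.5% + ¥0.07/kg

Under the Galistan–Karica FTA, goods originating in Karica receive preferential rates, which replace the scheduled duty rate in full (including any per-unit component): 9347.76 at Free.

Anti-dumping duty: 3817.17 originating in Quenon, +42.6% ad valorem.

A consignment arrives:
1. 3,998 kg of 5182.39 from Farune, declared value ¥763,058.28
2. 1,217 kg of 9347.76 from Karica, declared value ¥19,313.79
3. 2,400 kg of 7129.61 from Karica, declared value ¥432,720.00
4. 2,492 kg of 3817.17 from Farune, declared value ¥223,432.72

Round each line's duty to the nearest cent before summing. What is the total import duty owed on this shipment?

¥178,997.14

Line 1 (5182.39, Farune, 3,998 kg, ¥763,058.28):
Base rate for 5182.39 is 10.5%.
Duty = ¥763,058.28 × 10.5% = ¥80,121.12.
Line 2 (9347.76, Karica, 1,217 kg, ¥19,313.79):
Base rate for 9347.76 is 15.5% + ¥0.07/kg.
Origin Karica qualifies under the Galistan–Karica agreement and 9347.76 is covered: preferential rate Free applies instead.
Duty = ¥19,313.79 × 0% = ¥0.00.
Line 3 (7129.61, Karica, 2,400 kg, ¥432,720.00):
Base rate for 7129.61 is 12% + ¥1.18/kg.
Origin Karica is the FTA partner but 7129.61 is not on the preference list; base rate stands.
Duty = ¥432,720.00 × 12% + 2,400 × ¥1.18 = ¥54,758.40.
Line 4 (3817.17, Farune, 2,492 kg, ¥223,432.72):
Base rate for 3817.17 is 19.5% + ¥0.22/kg.
The additional-duty order on 3817.17 targets Quenon, not Farune; it does not apply.
Duty = ¥223,432.72 × 19.5% + 2,492 × ¥0.22 = ¥44,117.62.
Total = ¥80,121.12 + ¥0.00 + ¥54,758.40 + ¥44,117.62 = ¥178,997.14.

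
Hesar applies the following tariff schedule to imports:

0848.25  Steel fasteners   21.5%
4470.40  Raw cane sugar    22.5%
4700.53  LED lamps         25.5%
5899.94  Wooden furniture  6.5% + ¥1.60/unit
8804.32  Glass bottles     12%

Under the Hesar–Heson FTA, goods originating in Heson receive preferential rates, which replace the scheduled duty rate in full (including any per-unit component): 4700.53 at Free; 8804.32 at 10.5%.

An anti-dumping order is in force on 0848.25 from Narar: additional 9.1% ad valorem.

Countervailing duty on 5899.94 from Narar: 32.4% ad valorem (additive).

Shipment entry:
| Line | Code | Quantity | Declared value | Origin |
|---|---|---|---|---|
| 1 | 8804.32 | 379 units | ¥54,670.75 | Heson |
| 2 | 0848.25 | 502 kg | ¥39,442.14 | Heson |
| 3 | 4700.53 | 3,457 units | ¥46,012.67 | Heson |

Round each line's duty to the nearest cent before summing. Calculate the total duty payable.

¥14,220.49

Line 1 (8804.32, Heson, 379 units, ¥54,670.75):
Base rate for 8804.32 is 12%.
Origin Heson qualifies under the Hesar–Heson agreement and 8804.32 is covered: preferential rate 10.5% applies instead.
Duty = ¥54,670.75 × 10.5% = ¥5,740.43.
Line 2 (0848.25, Heson, 502 kg, ¥39,442.14):
Base rate for 0848.25 is 21.5%.
Origin Heson is the FTA partner but 0848.25 is not on the preference list; base rate stands.
The additional-duty order on 0848.25 targets Narar, not Heson; it does not apply.
Duty = ¥39,442.14 × 21.5% = ¥8,480.06.
Line 3 (4700.53, Heson, 3,457 units, ¥46,012.67):
Base rate for 4700.53 is 25.5%.
Origin Heson qualifies under the Hesar–Heson agreement and 4700.53 is covered: preferential rate Free applies instead.
Duty = ¥46,012.67 × 0% = ¥0.00.
Total = ¥5,740.43 + ¥8,480.06 + ¥0.00 = ¥14,220.49.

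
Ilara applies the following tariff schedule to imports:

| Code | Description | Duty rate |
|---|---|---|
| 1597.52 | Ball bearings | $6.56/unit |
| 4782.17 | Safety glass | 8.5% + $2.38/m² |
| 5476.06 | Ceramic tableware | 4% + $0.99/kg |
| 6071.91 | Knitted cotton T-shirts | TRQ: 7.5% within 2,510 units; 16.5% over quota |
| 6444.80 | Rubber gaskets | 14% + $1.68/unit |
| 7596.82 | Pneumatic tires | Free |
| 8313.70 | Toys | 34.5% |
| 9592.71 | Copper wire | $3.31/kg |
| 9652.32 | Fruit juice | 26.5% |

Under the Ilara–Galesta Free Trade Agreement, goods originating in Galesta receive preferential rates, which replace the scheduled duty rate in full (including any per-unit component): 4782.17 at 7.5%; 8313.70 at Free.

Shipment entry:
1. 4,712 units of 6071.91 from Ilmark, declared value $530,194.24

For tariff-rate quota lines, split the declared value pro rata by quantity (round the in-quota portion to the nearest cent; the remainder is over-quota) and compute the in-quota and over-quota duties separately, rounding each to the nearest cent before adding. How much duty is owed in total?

Line 1 (6071.91, Ilmark, 4,712 units, $530,194.24):
Code 6071.91 is under a tariff-rate quota (threshold 2,510 units). In-quota: 2,510 units at 7.5%; over-quota: 2,202 units at 16.5%.
Pro-rata value split: in-quota = $530,194.24 × 2,510/4,712 = $282,425.20; over-quota = $530,194.24 − $282,425.20 = $247,769.04.
In-quota duty = $282,425.20 × 7.5% = $21,181.89. Over-quota duty = $247,769.04 × 16.5% = $40,881.89.
Line duty = $21,181.89 + $40,881.89 = $62,063.78.

$62,063.78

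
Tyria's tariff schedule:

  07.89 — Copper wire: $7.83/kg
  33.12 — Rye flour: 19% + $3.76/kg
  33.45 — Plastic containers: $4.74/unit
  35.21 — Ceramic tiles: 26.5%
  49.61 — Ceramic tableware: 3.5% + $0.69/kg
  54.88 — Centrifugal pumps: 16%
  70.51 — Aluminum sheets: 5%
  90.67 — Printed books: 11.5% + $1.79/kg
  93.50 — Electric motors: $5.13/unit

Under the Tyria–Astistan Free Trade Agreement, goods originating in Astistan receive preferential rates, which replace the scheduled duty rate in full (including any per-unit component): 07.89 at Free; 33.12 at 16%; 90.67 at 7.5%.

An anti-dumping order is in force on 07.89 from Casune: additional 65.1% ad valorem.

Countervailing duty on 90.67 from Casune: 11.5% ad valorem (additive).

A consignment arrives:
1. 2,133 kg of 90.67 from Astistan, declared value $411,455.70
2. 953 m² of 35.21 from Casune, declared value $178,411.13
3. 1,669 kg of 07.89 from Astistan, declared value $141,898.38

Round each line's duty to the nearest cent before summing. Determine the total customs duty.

Line 1 (90.67, Astistan, 2,133 kg, $411,455.70):
Base rate for 90.67 is 11.5% + $1.79/kg.
Origin Astistan qualifies under the Tyria–Astistan agreement and 90.67 is covered: preferential rate 7.5% applies instead.
The additional-duty order on 90.67 targets Casune, not Astistan; it does not apply.
Duty = $411,455.70 × 7.5% = $30,859.18.
Line 2 (35.21, Casune, 953 m², $178,411.13):
Base rate for 35.21 is 26.5%.
Duty = $178,411.13 × 26.5% = $47,278.95.
Line 3 (07.89, Astistan, 1,669 kg, $141,898.38):
Base rate for 07.89 is $7.83/kg.
Origin Astistan qualifies under the Tyria–Astistan agreement and 07.89 is covered: preferential rate Free applies instead.
The additional-duty order on 07.89 targets Casune, not Astistan; it does not apply.
Duty = $141,898.38 × 0% = $0.00.
Total = $30,859.18 + $47,278.95 + $0.00 = $78,138.13.

$78,138.13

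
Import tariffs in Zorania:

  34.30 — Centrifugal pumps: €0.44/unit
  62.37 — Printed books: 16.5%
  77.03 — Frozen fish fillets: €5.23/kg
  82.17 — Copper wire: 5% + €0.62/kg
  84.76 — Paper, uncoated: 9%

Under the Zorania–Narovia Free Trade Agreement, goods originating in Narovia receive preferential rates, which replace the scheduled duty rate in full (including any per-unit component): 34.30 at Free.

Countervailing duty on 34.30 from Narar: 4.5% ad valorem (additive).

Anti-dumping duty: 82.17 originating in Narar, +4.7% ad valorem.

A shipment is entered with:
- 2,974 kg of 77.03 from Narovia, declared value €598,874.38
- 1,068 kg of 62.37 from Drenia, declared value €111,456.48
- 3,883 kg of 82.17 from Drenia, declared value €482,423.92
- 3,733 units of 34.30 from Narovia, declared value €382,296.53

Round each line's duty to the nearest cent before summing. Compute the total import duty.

€60,473.00

Line 1 (77.03, Narovia, 2,974 kg, €598,874.38):
Base rate for 77.03 is €5.23/kg.
Origin Narovia is the FTA partner but 77.03 is not on the preference list; base rate stands.
Duty = 2,974 × €5.23 = €15,554.02.
Line 2 (62.37, Drenia, 1,068 kg, €111,456.48):
Base rate for 62.37 is 16.5%.
Duty = €111,456.48 × 16.5% = €18,390.32.
Line 3 (82.17, Drenia, 3,883 kg, €482,423.92):
Base rate for 82.17 is 5% + €0.62/kg.
The additional-duty order on 82.17 targets Narar, not Drenia; it does not apply.
Duty = €482,423.92 × 5% + 3,883 × €0.62 = €26,528.66.
Line 4 (34.30, Narovia, 3,733 units, €382,296.53):
Base rate for 34.30 is €0.44/unit.
Origin Narovia qualifies under the Zorania–Narovia agreement and 34.30 is covered: preferential rate Free applies instead.
The additional-duty order on 34.30 targets Narar, not Narovia; it does not apply.
Duty = €382,296.53 × 0% = €0.00.
Total = €15,554.02 + €18,390.32 + €26,528.66 + €0.00 = €60,473.00.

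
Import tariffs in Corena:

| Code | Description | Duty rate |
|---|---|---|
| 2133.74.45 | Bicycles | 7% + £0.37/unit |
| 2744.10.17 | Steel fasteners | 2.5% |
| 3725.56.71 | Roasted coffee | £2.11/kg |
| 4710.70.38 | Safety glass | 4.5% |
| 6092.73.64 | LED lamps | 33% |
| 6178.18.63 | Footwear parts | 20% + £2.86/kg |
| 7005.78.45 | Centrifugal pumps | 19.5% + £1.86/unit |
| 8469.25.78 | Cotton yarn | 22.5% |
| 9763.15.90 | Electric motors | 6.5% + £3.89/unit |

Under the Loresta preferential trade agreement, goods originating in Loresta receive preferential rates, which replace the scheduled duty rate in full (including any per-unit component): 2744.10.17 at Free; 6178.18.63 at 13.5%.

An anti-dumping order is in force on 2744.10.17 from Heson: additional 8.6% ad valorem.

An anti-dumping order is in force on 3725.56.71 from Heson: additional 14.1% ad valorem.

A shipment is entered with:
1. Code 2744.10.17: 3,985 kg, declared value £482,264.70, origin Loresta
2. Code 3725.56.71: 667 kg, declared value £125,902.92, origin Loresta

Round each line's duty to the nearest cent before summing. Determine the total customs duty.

£1,407.37

Line 1 (2744.10.17, Loresta, 3,985 kg, £482,264.70):
Base rate for 2744.10.17 is 2.5%.
Origin Loresta qualifies under the Corena–Loresta agreement and 2744.10.17 is covered: preferential rate Free applies instead.
The additional-duty order on 2744.10.17 targets Heson, not Loresta; it does not apply.
Duty = £482,264.70 × 0% = £0.00.
Line 2 (3725.56.71, Loresta, 667 kg, £125,902.92):
Base rate for 3725.56.71 is £2.11/kg.
Origin Loresta is the FTA partner but 3725.56.71 is not on the preference list; base rate stands.
The additional-duty order on 3725.56.71 targets Heson, not Loresta; it does not apply.
Duty = 667 × £2.11 = £1,407.37.
Total = £0.00 + £1,407.37 = £1,407.37.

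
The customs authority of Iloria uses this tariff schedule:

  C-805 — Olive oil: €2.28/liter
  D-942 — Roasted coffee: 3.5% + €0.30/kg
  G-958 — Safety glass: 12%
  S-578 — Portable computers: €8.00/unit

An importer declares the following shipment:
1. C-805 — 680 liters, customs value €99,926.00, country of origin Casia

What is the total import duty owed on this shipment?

Line 1 (C-805, Casia, 680 liters, €99,926.00):
Base rate for C-805 is €2.28/liter.
Duty = 680 × €2.28 = €1,550.40.

€1,550.40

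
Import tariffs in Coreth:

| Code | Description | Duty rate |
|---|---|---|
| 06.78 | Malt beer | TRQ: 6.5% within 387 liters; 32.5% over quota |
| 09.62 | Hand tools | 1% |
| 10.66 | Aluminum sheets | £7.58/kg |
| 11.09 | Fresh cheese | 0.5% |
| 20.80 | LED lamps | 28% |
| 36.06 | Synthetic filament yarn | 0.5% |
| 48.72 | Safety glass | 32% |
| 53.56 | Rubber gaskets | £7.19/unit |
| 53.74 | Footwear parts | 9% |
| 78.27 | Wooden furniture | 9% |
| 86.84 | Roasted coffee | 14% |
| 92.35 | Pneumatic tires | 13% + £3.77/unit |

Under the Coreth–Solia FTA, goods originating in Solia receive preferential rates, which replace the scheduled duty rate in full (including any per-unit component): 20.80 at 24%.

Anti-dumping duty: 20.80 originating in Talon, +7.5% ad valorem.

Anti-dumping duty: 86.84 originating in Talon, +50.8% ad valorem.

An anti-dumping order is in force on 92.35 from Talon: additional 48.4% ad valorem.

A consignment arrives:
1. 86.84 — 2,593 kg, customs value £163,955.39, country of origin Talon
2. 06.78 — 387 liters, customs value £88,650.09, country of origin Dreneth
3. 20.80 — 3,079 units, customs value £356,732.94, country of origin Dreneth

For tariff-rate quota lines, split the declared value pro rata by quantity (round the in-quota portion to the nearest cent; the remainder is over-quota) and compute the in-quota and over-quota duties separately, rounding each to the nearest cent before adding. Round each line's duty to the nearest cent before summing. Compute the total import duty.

£211,890.57

Line 1 (86.84, Talon, 2,593 kg, £163,955.39):
Base rate for 86.84 is 14%.
Additional duty on 86.84 from Talon: +50.8%. Applied ad valorem rate: 14% + 50.8% = 64.8%.
Duty = £163,955.39 × 64.8% = £106,243.09.
Line 2 (06.78, Dreneth, 387 liters, £88,650.09):
Code 06.78 is under a tariff-rate quota (threshold 387 liters). Quantity 387 liters is within the quota, so the in-quota rate 6.5% applies to the full value.
Duty = £88,650.09 × 6.5% = £5,762.26.
Line 3 (20.80, Dreneth, 3,079 units, £356,732.94):
Base rate for 20.80 is 28%.
20.80 has an FTA preferential rate, but origin Dreneth is not Solia; base rate stands.
The additional-duty order on 20.80 targets Talon, not Dreneth; it does not apply.
Duty = £356,732.94 × 28% = £99,885.22.
Total = £106,243.09 + £5,762.26 + £99,885.22 = £211,890.57.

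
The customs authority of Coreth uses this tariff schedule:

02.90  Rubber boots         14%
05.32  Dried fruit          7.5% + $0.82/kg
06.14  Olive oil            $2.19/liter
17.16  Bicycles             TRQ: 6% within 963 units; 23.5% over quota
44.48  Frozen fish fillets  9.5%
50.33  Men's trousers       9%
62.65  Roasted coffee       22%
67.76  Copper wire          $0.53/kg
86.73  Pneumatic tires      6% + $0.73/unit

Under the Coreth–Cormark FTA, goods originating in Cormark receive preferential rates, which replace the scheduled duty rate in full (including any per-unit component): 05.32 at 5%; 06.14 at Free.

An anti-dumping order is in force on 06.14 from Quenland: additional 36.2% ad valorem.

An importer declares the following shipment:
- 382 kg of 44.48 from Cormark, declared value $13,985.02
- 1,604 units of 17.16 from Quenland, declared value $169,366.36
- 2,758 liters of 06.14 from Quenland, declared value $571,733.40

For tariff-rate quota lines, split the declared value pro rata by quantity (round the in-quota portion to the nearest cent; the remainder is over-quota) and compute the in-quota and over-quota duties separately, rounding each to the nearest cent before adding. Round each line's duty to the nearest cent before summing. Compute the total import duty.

Line 1 (44.48, Cormark, 382 kg, $13,985.02):
Base rate for 44.48 is 9.5%.
Origin Cormark is the FTA partner but 44.48 is not on the preference list; base rate stands.
Duty = $13,985.02 × 9.5% = $1,328.58.
Line 2 (17.16, Quenland, 1,604 units, $169,366.36):
Code 17.16 is under a tariff-rate quota (threshold 963 units). In-quota: 963 units at 6%; over-quota: 641 units at 23.5%.
Pro-rata value split: in-quota = $169,366.36 × 963/1,604 = $101,683.17; over-quota = $169,366.36 − $101,683.17 = $67,683.19.
In-quota duty = $101,683.17 × 6% = $6,100.99. Over-quota duty = $67,683.19 × 23.5% = $15,905.55.
Line duty = $6,100.99 + $15,905.55 = $22,006.54.
Line 3 (06.14, Quenland, 2,758 liters, $571,733.40):
Base rate for 06.14 is $2.19/liter.
06.14 has an FTA preferential rate, but origin Quenland is not Cormark; base rate stands.
Additional duty on 06.14 from Quenland: +36.2% ad valorem. Applied ad valorem rate = 36.2%.
Duty = $571,733.40 × 36.2% + 2,758 × $2.19 = $213,007.51.
Total = $1,328.58 + $22,006.54 + $213,007.51 = $236,342.63.

$236,342.63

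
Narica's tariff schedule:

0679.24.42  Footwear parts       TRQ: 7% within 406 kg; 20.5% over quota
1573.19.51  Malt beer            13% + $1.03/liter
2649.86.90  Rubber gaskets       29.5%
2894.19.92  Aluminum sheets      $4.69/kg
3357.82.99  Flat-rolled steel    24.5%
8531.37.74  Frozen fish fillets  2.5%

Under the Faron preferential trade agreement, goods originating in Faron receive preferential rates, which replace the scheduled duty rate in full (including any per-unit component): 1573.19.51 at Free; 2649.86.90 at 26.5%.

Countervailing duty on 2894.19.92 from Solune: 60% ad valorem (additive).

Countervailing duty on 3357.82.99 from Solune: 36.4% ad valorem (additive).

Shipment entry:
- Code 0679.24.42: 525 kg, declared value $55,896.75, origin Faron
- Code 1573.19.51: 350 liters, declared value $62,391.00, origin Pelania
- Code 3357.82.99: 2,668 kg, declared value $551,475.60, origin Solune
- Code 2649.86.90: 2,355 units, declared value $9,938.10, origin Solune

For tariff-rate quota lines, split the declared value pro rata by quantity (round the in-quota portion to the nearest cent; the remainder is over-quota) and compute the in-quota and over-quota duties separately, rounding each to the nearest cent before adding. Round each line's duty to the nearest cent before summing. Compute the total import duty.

Line 1 (0679.24.42, Faron, 525 kg, $55,896.75):
Code 0679.24.42 is under a tariff-rate quota (threshold 406 kg). In-quota: 406 kg at 7%; over-quota: 119 kg at 20.5%.
Pro-rata value split: in-quota = $55,896.75 × 406/525 = $43,226.82; over-quota = $55,896.75 − $43,226.82 = $12,669.93.
In-quota duty = $43,226.82 × 7% = $3,025.88. Over-quota duty = $12,669.93 × 20.5% = $2,597.34.
Line duty = $3,025.88 + $2,597.34 = $5,623.22.
Line 2 (1573.19.51, Pelania, 350 liters, $62,391.00):
Base rate for 1573.19.51 is 13% + $1.03/liter.
1573.19.51 has an FTA preferential rate, but origin Pelania is not Faron; base rate stands.
Duty = $62,391.00 × 13% + 350 × $1.03 = $8,471.33.
Line 3 (3357.82.99, Solune, 2,668 kg, $551,475.60):
Base rate for 3357.82.99 is 24.5%.
Additional duty on 3357.82.99 from Solune: +36.4%. Applied ad valorem rate: 24.5% + 36.4% = 60.9%.
Duty = $551,475.60 × 60.9% = $335,848.64.
Line 4 (2649.86.90, Solune, 2,355 units, $9,938.10):
Base rate for 2649.86.90 is 29.5%.
2649.86.90 has an FTA preferential rate, but origin Solune is not Faron; base rate stands.
Duty = $9,938.10 × 29.5% = $2,931.74.
Total = $5,623.22 + $8,471.33 + $335,848.64 + $2,931.74 = $352,874.93.

$352,874.93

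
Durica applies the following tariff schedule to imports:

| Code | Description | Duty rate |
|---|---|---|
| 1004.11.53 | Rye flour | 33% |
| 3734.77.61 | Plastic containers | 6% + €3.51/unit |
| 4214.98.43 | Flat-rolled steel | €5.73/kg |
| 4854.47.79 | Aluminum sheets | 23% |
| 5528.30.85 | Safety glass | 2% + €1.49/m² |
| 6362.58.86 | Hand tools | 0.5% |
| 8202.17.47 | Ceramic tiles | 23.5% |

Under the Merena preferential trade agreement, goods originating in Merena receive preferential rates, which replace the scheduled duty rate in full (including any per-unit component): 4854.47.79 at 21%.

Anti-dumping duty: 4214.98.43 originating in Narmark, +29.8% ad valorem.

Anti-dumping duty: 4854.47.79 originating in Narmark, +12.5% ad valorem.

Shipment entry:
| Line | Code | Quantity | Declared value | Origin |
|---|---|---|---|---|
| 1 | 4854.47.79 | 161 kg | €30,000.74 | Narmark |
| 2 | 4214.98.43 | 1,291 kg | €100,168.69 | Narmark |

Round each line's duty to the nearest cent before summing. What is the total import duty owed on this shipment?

€47,897.96

Line 1 (4854.47.79, Narmark, 161 kg, €30,000.74):
Base rate for 4854.47.79 is 23%.
4854.47.79 has an FTA preferential rate, but origin Narmark is not Merena; base rate stands.
Additional duty on 4854.47.79 from Narmark: +12.5%. Applied ad valorem rate: 23% + 12.5% = 35.5%.
Duty = €30,000.74 × 35.5% = €10,650.26.
Line 2 (4214.98.43, Narmark, 1,291 kg, €100,168.69):
Base rate for 4214.98.43 is €5.73/kg.
Additional duty on 4214.98.43 from Narmark: +29.8% ad valorem. Applied ad valorem rate = 29.8%.
Duty = €100,168.69 × 29.8% + 1,291 × €5.73 = €37,247.70.
Total = €10,650.26 + €37,247.70 = €47,897.96.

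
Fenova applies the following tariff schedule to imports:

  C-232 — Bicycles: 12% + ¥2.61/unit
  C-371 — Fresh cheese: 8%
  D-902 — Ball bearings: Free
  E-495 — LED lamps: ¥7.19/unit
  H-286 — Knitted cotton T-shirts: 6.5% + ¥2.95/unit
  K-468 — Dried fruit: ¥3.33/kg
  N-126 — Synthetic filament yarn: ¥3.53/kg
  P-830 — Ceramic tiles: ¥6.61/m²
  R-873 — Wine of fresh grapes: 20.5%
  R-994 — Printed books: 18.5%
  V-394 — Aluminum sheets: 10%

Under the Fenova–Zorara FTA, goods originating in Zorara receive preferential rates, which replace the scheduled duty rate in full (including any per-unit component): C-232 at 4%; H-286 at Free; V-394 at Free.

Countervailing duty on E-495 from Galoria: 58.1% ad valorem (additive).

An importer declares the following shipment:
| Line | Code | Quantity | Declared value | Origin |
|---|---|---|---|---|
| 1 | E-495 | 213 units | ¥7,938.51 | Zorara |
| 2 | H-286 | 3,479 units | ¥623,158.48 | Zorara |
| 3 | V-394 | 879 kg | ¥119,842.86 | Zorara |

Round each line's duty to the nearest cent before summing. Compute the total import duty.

¥1,531.47

Line 1 (E-495, Zorara, 213 units, ¥7,938.51):
Base rate for E-495 is ¥7.19/unit.
Origin Zorara is the FTA partner but E-495 is not on the preference list; base rate stands.
The additional-duty order on E-495 targets Galoria, not Zorara; it does not apply.
Duty = 213 × ¥7.19 = ¥1,531.47.
Line 2 (H-286, Zorara, 3,479 units, ¥623,158.48):
Base rate for H-286 is 6.5% + ¥2.95/unit.
Origin Zorara qualifies under the Fenova–Zorara agreement and H-286 is covered: preferential rate Free applies instead.
Duty = ¥623,158.48 × 0% = ¥0.00.
Line 3 (V-394, Zorara, 879 kg, ¥119,842.86):
Base rate for V-394 is 10%.
Origin Zorara qualifies under the Fenova–Zorara agreement and V-394 is covered: preferential rate Free applies instead.
Duty = ¥119,842.86 × 0% = ¥0.00.
Total = ¥1,531.47 + ¥0.00 + ¥0.00 = ¥1,531.47.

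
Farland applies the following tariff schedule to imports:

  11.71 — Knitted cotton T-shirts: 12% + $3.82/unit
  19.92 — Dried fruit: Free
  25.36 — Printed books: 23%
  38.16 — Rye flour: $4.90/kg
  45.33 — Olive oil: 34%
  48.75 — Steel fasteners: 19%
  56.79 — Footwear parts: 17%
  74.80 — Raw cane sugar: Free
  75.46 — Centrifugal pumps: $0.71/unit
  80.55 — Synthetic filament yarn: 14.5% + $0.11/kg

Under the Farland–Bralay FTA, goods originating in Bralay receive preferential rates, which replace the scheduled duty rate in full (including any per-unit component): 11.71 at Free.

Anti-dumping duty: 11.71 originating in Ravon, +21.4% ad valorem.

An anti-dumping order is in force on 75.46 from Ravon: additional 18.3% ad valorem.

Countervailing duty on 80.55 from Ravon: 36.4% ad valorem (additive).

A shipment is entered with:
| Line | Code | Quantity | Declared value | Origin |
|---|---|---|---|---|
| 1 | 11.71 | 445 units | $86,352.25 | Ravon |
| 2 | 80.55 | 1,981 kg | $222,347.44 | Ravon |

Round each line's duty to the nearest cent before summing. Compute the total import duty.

Line 1 (11.71, Ravon, 445 units, $86,352.25):
Base rate for 11.71 is 12% + $3.82/unit.
11.71 has an FTA preferential rate, but origin Ravon is not Bralay; base rate stands.
Additional duty on 11.71 from Ravon: +21.4%. Applied ad valorem rate: 12% + 21.4% = 33.4%.
Duty = $86,352.25 × 33.4% + 445 × $3.82 = $30,541.55.
Line 2 (80.55, Ravon, 1,981 kg, $222,347.44):
Base rate for 80.55 is 14.5% + $0.11/kg.
Additional duty on 80.55 from Ravon: +36.4%. Applied ad valorem rate: 14.5% + 36.4% = 50.9%.
Duty = $222,347.44 × 50.9% + 1,981 × $0.11 = $113,392.76.
Total = $30,541.55 + $113,392.76 = $143,934.31.

$143,934.31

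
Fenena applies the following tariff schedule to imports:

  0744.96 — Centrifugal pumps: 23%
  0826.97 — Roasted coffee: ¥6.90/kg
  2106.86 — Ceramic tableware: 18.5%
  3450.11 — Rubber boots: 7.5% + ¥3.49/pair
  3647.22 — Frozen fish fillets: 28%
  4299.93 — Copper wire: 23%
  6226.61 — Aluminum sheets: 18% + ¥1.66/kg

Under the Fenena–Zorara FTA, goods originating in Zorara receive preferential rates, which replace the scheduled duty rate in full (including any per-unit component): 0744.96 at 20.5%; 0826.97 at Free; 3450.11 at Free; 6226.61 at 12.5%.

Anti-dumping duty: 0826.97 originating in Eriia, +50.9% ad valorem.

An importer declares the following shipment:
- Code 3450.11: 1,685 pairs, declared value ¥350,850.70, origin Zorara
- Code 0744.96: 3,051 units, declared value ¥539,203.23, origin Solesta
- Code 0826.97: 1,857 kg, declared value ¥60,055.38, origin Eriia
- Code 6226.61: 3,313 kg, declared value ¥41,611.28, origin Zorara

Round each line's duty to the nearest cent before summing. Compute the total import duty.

Line 1 (3450.11, Zorara, 1,685 pairs, ¥350,850.70):
Base rate for 3450.11 is 7.5% + ¥3.49/pair.
Origin Zorara qualifies under the Fenena–Zorara agreement and 3450.11 is covered: preferential rate Free applies instead.
Duty = ¥350,850.70 × 0% = ¥0.00.
Line 2 (0744.96, Solesta, 3,051 units, ¥539,203.23):
Base rate for 0744.96 is 23%.
0744.96 has an FTA preferential rate, but origin Solesta is not Zorara; base rate stands.
Duty = ¥539,203.23 × 23% = ¥124,016.74.
Line 3 (0826.97, Eriia, 1,857 kg, ¥60,055.38):
Base rate for 0826.97 is ¥6.90/kg.
0826.97 has an FTA preferential rate, but origin Eriia is not Zorara; base rate stands.
Additional duty on 0826.97 from Eriia: +50.9% ad valorem. Applied ad valorem rate = 50.9%.
Duty = ¥60,055.38 × 50.9% + 1,857 × ¥6.90 = ¥43,381.49.
Line 4 (6226.61, Zorara, 3,313 kg, ¥41,611.28):
Base rate for 6226.61 is 18% + ¥1.66/kg.
Origin Zorara qualifies under the Fenena–Zorara agreement and 6226.61 is covered: preferential rate 12.5% applies instead.
Duty = ¥41,611.28 × 12.5% = ¥5,201.41.
Total = ¥0.00 + ¥124,016.74 + ¥43,381.49 + ¥5,201.41 = ¥172,599.64.

¥172,599.64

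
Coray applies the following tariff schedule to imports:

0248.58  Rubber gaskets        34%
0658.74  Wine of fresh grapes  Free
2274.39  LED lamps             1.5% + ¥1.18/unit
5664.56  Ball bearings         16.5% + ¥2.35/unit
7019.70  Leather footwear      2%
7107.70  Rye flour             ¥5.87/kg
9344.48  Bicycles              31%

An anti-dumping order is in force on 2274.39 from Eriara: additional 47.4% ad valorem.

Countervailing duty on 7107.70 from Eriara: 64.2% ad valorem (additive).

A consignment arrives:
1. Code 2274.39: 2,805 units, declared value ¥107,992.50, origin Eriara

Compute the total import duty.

Line 1 (2274.39, Eriara, 2,805 units, ¥107,992.50):
Base rate for 2274.39 is 1.5% + ¥1.18/unit.
Additional duty on 2274.39 from Eriara: +47.4%. Applied ad valorem rate: 1.5% + 47.4% = 48.9%.
Duty = ¥107,992.50 × 48.9% + 2,805 × ¥1.18 = ¥56,118.23.

¥56,118.23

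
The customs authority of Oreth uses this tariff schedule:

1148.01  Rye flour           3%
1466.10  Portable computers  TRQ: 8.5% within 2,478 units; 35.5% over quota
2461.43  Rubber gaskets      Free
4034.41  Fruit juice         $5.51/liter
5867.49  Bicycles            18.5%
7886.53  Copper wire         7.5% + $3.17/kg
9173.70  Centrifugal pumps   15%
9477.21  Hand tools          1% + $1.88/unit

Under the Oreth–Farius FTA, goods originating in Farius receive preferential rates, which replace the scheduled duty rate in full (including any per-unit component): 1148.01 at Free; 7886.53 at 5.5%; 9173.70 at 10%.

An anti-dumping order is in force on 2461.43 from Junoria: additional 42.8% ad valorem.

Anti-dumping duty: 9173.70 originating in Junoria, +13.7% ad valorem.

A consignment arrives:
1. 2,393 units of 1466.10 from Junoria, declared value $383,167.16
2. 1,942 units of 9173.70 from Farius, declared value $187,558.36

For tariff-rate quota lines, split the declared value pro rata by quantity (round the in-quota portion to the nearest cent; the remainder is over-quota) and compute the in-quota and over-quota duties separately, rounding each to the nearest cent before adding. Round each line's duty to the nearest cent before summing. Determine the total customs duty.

$51,325.05

Line 1 (1466.10, Junoria, 2,393 units, $383,167.16):
Code 1466.10 is under a tariff-rate quota (threshold 2,478 units). Quantity 2,393 units is within the quota, so the in-quota rate 8.5% applies to the full value.
Duty = $383,167.16 × 8.5% = $32,569.21.
Line 2 (9173.70, Farius, 1,942 units, $187,558.36):
Base rate for 9173.70 is 15%.
Origin Farius qualifies under the Oreth–Farius agreement and 9173.70 is covered: preferential rate 10% applies instead.
The additional-duty order on 9173.70 targets Junoria, not Farius; it does not apply.
Duty = $187,558.36 × 10% = $18,755.84.
Total = $32,569.21 + $18,755.84 = $51,325.05.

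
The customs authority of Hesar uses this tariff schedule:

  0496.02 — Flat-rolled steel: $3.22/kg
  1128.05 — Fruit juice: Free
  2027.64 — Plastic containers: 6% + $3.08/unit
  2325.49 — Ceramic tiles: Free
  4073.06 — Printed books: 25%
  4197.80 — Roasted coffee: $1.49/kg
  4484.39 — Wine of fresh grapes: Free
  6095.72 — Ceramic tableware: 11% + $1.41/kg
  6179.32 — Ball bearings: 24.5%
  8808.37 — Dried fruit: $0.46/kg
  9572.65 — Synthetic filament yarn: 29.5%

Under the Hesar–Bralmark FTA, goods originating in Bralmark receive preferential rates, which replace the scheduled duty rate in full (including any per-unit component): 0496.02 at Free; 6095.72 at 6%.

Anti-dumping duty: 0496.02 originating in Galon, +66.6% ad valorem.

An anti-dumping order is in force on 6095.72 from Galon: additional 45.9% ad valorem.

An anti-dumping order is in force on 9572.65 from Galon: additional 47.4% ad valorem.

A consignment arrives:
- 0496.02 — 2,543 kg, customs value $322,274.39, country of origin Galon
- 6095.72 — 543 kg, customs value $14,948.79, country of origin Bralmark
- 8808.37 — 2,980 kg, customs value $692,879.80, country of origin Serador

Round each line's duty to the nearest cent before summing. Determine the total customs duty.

$225,090.93

Line 1 (0496.02, Galon, 2,543 kg, $322,274.39):
Base rate for 0496.02 is $3.22/kg.
0496.02 has an FTA preferential rate, but origin Galon is not Bralmark; base rate stands.
Additional duty on 0496.02 from Galon: +66.6% ad valorem. Applied ad valorem rate = 66.6%.
Duty = $322,274.39 × 66.6% + 2,543 × $3.22 = $222,823.20.
Line 2 (6095.72, Bralmark, 543 kg, $14,948.79):
Base rate for 6095.72 is 11% + $1.41/kg.
Origin Bralmark qualifies under the Hesar–Bralmark agreement and 6095.72 is covered: preferential rate 6% applies instead.
The additional-duty order on 6095.72 targets Galon, not Bralmark; it does not apply.
Duty = $14,948.79 × 6% = $896.93.
Line 3 (8808.37, Serador, 2,980 kg, $692,879.80):
Base rate for 8808.37 is $0.46/kg.
Duty = 2,980 × $0.46 = $1,370.80.
Total = $222,823.20 + $896.93 + $1,370.80 = $225,090.93.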